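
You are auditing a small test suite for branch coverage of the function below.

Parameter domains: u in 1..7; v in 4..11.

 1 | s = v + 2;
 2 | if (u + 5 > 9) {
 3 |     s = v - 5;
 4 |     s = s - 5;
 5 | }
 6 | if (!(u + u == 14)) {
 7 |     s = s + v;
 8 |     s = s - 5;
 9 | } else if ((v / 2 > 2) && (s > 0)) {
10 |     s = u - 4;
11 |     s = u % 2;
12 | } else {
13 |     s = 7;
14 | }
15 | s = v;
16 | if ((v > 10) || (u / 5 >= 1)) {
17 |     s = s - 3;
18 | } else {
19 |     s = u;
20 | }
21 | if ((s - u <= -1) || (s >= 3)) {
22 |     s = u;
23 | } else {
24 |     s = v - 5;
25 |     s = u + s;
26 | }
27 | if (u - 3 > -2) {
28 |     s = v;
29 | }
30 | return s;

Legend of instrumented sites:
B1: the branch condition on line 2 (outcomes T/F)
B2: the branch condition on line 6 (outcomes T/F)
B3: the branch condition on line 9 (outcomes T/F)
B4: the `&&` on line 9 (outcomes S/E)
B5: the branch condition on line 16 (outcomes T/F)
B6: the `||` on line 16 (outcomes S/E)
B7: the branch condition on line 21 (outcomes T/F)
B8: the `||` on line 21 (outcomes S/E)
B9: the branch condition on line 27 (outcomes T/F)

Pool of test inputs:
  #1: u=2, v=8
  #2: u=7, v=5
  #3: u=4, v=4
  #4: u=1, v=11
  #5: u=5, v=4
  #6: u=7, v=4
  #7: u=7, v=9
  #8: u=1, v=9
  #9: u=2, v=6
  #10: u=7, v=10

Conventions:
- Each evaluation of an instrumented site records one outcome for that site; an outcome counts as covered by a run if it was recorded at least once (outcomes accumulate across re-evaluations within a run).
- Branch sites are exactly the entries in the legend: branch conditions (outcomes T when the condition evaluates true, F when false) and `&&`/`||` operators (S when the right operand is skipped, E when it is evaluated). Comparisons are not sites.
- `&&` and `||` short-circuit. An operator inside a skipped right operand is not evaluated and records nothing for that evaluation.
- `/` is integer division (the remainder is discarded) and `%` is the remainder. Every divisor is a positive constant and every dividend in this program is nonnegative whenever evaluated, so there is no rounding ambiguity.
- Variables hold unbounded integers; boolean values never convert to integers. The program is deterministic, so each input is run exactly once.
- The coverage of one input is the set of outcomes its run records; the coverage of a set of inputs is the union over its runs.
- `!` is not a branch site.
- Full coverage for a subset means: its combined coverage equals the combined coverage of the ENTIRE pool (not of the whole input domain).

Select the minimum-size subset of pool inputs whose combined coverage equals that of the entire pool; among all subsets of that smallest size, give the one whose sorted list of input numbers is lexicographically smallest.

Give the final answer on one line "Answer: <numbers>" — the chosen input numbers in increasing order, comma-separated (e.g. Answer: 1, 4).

test 1 (u=2, v=8) hits B1=F, B2=T, B5=F, B6=E, B7=F, B8=E, B9=T
test 2 (u=7, v=5) hits B1=T, B2=F, B3=F, B4=S, B5=T, B6=E, B7=T, B8=S, B9=T
test 3 (u=4, v=4) hits B1=F, B2=T, B5=F, B6=E, B7=T, B8=E, B9=T
test 4 (u=1, v=11) hits B1=F, B2=T, B5=T, B6=S, B7=T, B8=E, B9=F
test 5 (u=5, v=4) hits B1=T, B2=T, B5=T, B6=E, B7=T, B8=S, B9=T
test 6 (u=7, v=4) hits B1=T, B2=F, B3=F, B4=S, B5=T, B6=E, B7=T, B8=S, B9=T
test 7 (u=7, v=9) hits B1=T, B2=F, B3=F, B4=E, B5=T, B6=E, B7=T, B8=S, B9=T
test 8 (u=1, v=9) hits B1=F, B2=T, B5=F, B6=E, B7=F, B8=E, B9=F
test 9 (u=2, v=6) hits B1=F, B2=T, B5=F, B6=E, B7=F, B8=E, B9=T
test 10 (u=7, v=10) hits B1=T, B2=F, B3=F, B4=E, B5=T, B6=E, B7=T, B8=E, B9=T
together the pool reaches 17 outcomes: B1=T, B1=F, B2=T, B2=F, B3=F, B4=S, B4=E, B5=T, B5=F, B6=S, B6=E, B7=T, B7=F, B8=S, B8=E, B9=T, B9=F
every size-1 subset falls short of the 17 outcomes (best: 9/17)
every size-2 subset falls short of the 17 outcomes (best: 15/17)
every size-3 subset falls short of the 17 outcomes (best: 16/17)
size 4: inputs {1, 2, 4, 7} cover all 17 outcomes, and no lexicographically smaller subset of this size does

Answer: 1, 2, 4, 7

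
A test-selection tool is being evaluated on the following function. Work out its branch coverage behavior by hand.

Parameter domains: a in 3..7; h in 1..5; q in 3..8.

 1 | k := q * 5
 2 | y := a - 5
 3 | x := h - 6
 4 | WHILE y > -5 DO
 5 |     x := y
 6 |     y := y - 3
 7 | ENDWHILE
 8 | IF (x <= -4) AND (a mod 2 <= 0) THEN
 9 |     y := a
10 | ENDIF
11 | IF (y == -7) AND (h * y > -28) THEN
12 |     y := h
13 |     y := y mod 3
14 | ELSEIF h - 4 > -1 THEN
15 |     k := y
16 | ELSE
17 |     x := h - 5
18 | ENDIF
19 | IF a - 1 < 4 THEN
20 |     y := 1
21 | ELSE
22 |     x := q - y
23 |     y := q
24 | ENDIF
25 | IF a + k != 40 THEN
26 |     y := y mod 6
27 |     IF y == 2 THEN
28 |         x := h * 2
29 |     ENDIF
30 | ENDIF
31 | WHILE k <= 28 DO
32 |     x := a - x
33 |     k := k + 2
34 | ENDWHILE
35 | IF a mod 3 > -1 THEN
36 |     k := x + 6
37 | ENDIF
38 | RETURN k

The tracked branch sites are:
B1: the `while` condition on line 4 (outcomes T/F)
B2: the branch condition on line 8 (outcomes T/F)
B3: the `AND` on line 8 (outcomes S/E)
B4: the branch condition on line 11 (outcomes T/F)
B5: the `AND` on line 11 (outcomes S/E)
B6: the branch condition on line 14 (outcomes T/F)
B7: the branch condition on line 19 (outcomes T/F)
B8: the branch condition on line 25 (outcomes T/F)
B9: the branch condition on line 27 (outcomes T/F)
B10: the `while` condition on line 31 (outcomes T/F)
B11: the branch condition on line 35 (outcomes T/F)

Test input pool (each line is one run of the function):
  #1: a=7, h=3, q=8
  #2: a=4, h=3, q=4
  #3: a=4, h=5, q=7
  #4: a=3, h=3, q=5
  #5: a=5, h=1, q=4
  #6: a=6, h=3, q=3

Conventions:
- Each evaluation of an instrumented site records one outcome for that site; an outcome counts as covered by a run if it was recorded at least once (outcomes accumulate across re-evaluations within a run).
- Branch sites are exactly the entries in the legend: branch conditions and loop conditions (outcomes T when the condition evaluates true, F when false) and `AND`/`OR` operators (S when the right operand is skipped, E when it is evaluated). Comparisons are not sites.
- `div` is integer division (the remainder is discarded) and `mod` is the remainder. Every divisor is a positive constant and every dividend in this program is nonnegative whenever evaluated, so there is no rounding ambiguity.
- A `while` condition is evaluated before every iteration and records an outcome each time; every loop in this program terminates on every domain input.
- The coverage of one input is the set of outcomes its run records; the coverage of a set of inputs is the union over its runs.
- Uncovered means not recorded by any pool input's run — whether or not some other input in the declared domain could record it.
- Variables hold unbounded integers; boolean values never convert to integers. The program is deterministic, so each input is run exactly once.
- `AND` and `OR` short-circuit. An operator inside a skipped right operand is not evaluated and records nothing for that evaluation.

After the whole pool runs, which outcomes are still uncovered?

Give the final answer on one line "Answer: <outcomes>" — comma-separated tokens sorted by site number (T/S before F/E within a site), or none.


run #1 (a=7, h=3, q=8) runs B1->T, B1->T, B1->T, B1->F, B3->E, B2->F, B5->E, B4->T, B7->F, B8->T, B9->T, B10->F, B11->T; records B1=T, B1=F, B2=F, B3=E, B4=T, B5=E, B7=F, B8=T, B9=T, B10=F, B11=T
run #2 (a=4, h=3, q=4) runs B1->T, B1->T, B1->F, B3->E, B2->T, B5->S, B4->F, B6->F, B7->T, B8->T, B9->F, B10->T, B10->T, B10->T, ...; records B1=T, B1=F, B2=T, B3=E, B4=F, B5=S, B6=F, B7=T, B8=T, B9=F, B10=T, B10=F, B11=T
run #3 (a=4, h=5, q=7) runs B1->T, B1->T, B1->F, B3->E, B2->T, B5->S, B4->F, B6->T, B7->T, B8->T, B9->F, B10->T, B10->T, B10->T, ...; records B1=T, B1=F, B2=T, B3=E, B4=F, B5=S, B6=T, B7=T, B8=T, B9=F, B10=T, B10=F, B11=T
run #4 (a=3, h=3, q=5) runs B1->T, B1->F, B3->S, B2->F, B5->S, B4->F, B6->F, B7->T, B8->T, B9->F, B10->T, B10->T, B10->F, B11->T; records B1=T, B1=F, B2=F, B3=S, B4=F, B5=S, B6=F, B7=T, B8=T, B9=F, B10=T, B10=F, B11=T
run #5 (a=5, h=1, q=4) runs B1->T, B1->T, B1->F, B3->S, B2->F, B5->S, B4->F, B6->F, B7->F, B8->T, B9->F, B10->T, B10->T, B10->T, ...; records B1=T, B1=F, B2=F, B3=S, B4=F, B5=S, B6=F, B7=F, B8=T, B9=F, B10=T, B10=F, B11=T
run #6 (a=6, h=3, q=3) runs B1->T, B1->T, B1->F, B3->S, B2->F, B5->S, B4->F, B6->F, B7->F, B8->T, B9->F, B10->T, B10->T, B10->T, ...; records B1=T, B1=F, B2=F, B3=S, B4=F, B5=S, B6=F, B7=F, B8=T, B9=F, B10=T, B10=F, B11=T
union over the pool: B1=T, B1=F, B2=T, B2=F, B3=S, B3=E, B4=T, B4=F, B5=S, B5=E, B6=T, B6=F, B7=T, B7=F, B8=T, B9=T, B9=F, B10=T, B10=F, B11=T
uncovered (2 of 22): B8=F, B11=F
Answer: B8=F, B11=F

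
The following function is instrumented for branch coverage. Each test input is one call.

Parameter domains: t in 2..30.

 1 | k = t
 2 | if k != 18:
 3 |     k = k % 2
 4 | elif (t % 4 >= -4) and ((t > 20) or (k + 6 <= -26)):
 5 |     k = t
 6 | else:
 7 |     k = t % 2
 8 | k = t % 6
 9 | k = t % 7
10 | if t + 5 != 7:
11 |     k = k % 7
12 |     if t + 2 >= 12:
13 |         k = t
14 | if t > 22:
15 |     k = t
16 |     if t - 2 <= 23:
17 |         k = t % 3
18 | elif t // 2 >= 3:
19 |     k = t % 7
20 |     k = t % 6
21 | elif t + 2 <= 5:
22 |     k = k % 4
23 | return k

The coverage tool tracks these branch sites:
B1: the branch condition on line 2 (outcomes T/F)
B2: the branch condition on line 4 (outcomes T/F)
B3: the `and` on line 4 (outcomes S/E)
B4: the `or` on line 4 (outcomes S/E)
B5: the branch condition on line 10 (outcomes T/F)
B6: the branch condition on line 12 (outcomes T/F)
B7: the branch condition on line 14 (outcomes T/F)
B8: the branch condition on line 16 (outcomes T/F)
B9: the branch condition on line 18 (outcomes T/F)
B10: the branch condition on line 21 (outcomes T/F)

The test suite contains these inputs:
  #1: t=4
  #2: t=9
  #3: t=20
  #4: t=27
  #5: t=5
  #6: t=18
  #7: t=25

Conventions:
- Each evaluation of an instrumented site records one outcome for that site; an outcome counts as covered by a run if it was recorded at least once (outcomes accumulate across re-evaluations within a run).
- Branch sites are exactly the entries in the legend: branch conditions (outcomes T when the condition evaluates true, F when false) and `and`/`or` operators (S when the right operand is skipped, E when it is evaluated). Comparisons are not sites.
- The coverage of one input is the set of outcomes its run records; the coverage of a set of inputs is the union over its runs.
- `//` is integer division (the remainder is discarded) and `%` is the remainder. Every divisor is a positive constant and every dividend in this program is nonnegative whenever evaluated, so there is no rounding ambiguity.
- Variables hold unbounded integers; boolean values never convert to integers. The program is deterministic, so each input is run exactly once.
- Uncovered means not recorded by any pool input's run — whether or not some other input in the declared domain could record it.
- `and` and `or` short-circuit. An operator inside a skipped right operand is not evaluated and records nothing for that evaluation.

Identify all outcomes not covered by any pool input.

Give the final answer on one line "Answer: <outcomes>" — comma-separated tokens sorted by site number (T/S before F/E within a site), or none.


#1 (t=4) -> B1->T, B5->T, B6->F, B7->F, B9->F, B10->F; covered: B1=T, B5=T, B6=F, B7=F, B9=F, B10=F
#2 (t=9) -> B1->T, B5->T, B6->F, B7->F, B9->T; covered: B1=T, B5=T, B6=F, B7=F, B9=T
#3 (t=20) -> B1->T, B5->T, B6->T, B7->F, B9->T; covered: B1=T, B5=T, B6=T, B7=F, B9=T
#4 (t=27) -> B1->T, B5->T, B6->T, B7->T, B8->F; covered: B1=T, B5=T, B6=T, B7=T, B8=F
#5 (t=5) -> B1->T, B5->T, B6->F, B7->F, B9->F, B10->F; covered: B1=T, B5=T, B6=F, B7=F, B9=F, B10=F
#6 (t=18) -> B1->F, B3->E, B4->E, B2->F, B5->T, B6->T, B7->F, B9->T; covered: B1=F, B2=F, B3=E, B4=E, B5=T, B6=T, B7=F, B9=T
#7 (t=25) -> B1->T, B5->T, B6->T, B7->T, B8->T; covered: B1=T, B5=T, B6=T, B7=T, B8=T
union over the pool: B1=T, B1=F, B2=F, B3=E, B4=E, B5=T, B6=T, B6=F, B7=T, B7=F, B8=T, B8=F, B9=T, B9=F, B10=F
uncovered (5 of 20): B2=T, B3=S, B4=S, B5=F, B10=T
Answer: B2=T, B3=S, B4=S, B5=F, B10=T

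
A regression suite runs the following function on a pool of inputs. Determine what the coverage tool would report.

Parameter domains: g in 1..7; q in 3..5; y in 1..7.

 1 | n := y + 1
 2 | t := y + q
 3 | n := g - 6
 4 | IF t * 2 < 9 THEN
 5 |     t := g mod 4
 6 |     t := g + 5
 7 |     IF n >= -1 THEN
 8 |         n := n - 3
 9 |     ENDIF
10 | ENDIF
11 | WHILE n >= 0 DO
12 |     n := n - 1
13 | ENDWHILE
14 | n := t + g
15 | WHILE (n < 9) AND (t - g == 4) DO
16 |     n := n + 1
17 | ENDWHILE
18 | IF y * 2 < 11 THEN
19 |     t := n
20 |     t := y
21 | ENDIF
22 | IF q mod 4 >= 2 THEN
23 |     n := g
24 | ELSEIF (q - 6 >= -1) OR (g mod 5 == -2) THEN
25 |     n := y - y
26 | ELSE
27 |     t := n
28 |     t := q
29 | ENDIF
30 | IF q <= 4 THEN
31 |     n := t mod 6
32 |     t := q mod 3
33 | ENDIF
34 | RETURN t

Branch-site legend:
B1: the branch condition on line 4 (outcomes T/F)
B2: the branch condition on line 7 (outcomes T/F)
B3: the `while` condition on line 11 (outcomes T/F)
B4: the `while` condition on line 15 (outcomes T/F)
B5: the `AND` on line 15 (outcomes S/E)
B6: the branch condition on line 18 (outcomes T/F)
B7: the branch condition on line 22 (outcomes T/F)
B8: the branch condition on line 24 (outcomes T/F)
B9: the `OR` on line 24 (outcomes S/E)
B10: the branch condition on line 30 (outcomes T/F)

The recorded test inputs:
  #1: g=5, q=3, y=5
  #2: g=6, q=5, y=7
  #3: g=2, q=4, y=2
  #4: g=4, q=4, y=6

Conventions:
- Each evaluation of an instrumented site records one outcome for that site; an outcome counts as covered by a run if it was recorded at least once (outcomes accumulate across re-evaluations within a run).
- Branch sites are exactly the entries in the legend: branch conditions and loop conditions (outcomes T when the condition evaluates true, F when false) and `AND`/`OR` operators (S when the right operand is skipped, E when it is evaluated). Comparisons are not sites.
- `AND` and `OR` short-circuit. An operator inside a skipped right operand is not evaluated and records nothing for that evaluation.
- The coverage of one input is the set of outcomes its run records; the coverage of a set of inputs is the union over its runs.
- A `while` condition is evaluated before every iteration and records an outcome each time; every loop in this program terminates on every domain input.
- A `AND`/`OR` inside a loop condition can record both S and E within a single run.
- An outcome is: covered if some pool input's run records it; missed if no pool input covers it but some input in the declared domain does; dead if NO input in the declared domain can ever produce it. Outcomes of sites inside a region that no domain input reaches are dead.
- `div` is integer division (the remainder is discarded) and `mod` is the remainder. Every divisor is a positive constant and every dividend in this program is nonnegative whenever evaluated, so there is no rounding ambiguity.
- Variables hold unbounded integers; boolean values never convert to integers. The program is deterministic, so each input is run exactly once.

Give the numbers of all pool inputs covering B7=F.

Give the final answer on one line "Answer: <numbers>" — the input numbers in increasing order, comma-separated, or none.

input #1 (g=5, q=3, y=5): does not produce B7=F
input #2 (g=6, q=5, y=7): produces B7=F
input #3 (g=2, q=4, y=2): produces B7=F
input #4 (g=4, q=4, y=6): produces B7=F

Answer: 2, 3, 4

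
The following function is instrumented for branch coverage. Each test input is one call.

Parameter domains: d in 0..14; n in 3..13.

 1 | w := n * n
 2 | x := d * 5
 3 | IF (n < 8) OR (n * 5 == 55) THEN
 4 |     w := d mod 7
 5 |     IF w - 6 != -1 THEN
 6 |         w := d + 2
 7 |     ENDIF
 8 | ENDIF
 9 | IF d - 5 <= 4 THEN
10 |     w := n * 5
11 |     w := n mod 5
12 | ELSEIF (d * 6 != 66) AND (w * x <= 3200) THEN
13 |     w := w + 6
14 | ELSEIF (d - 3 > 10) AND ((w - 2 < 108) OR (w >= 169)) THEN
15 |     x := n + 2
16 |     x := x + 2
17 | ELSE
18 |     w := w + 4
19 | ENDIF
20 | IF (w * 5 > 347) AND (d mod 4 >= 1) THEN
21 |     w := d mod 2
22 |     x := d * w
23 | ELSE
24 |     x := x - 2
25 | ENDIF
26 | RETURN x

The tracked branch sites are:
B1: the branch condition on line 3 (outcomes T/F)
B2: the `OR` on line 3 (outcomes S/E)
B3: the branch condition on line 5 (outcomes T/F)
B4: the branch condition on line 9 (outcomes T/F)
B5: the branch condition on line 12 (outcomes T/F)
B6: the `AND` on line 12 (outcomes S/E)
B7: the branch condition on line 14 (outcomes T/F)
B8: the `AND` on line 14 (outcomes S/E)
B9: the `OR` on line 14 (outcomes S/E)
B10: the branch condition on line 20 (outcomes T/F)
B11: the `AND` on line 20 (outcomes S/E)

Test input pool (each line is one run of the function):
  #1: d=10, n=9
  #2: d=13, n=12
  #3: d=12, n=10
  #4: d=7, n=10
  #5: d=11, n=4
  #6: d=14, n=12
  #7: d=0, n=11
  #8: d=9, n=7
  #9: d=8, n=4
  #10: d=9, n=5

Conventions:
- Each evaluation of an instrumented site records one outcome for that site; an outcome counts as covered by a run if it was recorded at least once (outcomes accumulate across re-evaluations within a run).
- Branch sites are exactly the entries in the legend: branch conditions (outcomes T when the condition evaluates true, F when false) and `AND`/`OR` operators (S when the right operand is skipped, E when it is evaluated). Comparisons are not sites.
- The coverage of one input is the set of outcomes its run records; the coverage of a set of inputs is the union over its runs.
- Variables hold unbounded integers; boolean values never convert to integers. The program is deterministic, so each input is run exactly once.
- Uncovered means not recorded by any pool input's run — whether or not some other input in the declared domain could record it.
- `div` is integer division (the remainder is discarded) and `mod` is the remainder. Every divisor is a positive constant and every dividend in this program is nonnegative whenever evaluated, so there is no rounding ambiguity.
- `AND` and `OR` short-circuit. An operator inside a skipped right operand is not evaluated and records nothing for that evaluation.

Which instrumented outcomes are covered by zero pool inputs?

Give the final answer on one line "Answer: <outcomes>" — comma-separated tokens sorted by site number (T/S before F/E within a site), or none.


#1 (d=10, n=9) -> B2->E, B1->F, B4->F, B6->E, B5->F, B8->S, B7->F, B11->E, B10->T; covered: B1=F, B2=E, B4=F, B5=F, B6=E, B7=F, B8=S, B10=T, B11=E
#2 (d=13, n=12) -> B2->E, B1->F, B4->F, B6->E, B5->F, B8->S, B7->F, B11->E, B10->T; covered: B1=F, B2=E, B4=F, B5=F, B6=E, B7=F, B8=S, B10=T, B11=E
#3 (d=12, n=10) -> B2->E, B1->F, B4->F, B6->E, B5->F, B8->S, B7->F, B11->E, B10->F; covered: B1=F, B2=E, B4=F, B5=F, B6=E, B7=F, B8=S, B10=F, B11=E
#4 (d=7, n=10) -> B2->E, B1->F, B4->T, B11->S, B10->F; covered: B1=F, B2=E, B4=T, B10=F, B11=S
#5 (d=11, n=4) -> B2->S, B1->T, B3->T, B4->F, B6->S, B5->F, B8->S, B7->F, B11->S, B10->F; covered: B1=T, B2=S, B3=T, B4=F, B5=F, B6=S, B7=F, B8=S, B10=F, B11=S
#6 (d=14, n=12) -> B2->E, B1->F, B4->F, B6->E, B5->F, B8->E, B9->E, B7->F, B11->E, B10->T; covered: B1=F, B2=E, B4=F, B5=F, B6=E, B7=F, B8=E, B9=E, B10=T, B11=E
#7 (d=0, n=11) -> B2->E, B1->T, B3->T, B4->T, B11->S, B10->F; covered: B1=T, B2=E, B3=T, B4=T, B10=F, B11=S
#8 (d=9, n=7) -> B2->S, B1->T, B3->T, B4->T, B11->S, B10->F; covered: B1=T, B2=S, B3=T, B4=T, B10=F, B11=S
#9 (d=8, n=4) -> B2->S, B1->T, B3->T, B4->T, B11->S, B10->F; covered: B1=T, B2=S, B3=T, B4=T, B10=F, B11=S
#10 (d=9, n=5) -> B2->S, B1->T, B3->T, B4->T, B11->S, B10->F; covered: B1=T, B2=S, B3=T, B4=T, B10=F, B11=S
union over the pool: B1=T, B1=F, B2=S, B2=E, B3=T, B4=T, B4=F, B5=F, B6=S, B6=E, B7=F, B8=S, B8=E, B9=E, B10=T, B10=F, B11=S, B11=E
uncovered (4 of 22): B3=F, B5=T, B7=T, B9=S
Answer: B3=F, B5=T, B7=T, B9=S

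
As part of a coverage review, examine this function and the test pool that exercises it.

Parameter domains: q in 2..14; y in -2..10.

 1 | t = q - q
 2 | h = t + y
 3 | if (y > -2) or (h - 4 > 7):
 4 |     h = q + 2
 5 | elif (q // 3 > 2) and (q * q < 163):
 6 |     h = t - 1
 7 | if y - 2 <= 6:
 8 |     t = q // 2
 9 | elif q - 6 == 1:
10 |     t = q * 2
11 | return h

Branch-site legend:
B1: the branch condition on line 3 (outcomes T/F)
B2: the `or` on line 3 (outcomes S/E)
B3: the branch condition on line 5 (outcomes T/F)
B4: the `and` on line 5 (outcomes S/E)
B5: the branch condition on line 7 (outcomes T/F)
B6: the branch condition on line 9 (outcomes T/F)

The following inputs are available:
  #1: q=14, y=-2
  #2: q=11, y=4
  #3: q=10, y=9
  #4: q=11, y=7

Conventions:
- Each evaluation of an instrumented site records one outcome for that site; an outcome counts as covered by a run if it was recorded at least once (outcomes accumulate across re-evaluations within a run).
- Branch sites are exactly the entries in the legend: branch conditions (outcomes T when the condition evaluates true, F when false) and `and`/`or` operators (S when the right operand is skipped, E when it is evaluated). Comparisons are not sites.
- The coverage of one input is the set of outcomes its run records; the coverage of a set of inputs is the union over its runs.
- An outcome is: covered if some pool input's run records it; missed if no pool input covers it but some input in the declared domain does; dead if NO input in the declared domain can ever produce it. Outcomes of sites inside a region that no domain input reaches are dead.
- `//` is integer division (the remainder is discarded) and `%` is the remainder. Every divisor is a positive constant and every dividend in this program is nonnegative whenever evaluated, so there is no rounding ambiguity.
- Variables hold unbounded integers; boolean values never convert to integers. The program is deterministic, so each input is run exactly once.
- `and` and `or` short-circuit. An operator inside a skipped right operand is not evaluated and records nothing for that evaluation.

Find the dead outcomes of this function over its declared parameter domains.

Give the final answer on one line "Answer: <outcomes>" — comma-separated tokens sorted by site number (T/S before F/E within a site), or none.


checking every outcome against all 169 domain inputs:
  reachable outcomes have witnesses, e.g. B1=T (e.g. q=2, y=-1), B1=F (e.g. q=2, y=-2), B2=S (e.g. q=2, y=-1), B2=E (e.g. q=2, y=-2)
Answer: none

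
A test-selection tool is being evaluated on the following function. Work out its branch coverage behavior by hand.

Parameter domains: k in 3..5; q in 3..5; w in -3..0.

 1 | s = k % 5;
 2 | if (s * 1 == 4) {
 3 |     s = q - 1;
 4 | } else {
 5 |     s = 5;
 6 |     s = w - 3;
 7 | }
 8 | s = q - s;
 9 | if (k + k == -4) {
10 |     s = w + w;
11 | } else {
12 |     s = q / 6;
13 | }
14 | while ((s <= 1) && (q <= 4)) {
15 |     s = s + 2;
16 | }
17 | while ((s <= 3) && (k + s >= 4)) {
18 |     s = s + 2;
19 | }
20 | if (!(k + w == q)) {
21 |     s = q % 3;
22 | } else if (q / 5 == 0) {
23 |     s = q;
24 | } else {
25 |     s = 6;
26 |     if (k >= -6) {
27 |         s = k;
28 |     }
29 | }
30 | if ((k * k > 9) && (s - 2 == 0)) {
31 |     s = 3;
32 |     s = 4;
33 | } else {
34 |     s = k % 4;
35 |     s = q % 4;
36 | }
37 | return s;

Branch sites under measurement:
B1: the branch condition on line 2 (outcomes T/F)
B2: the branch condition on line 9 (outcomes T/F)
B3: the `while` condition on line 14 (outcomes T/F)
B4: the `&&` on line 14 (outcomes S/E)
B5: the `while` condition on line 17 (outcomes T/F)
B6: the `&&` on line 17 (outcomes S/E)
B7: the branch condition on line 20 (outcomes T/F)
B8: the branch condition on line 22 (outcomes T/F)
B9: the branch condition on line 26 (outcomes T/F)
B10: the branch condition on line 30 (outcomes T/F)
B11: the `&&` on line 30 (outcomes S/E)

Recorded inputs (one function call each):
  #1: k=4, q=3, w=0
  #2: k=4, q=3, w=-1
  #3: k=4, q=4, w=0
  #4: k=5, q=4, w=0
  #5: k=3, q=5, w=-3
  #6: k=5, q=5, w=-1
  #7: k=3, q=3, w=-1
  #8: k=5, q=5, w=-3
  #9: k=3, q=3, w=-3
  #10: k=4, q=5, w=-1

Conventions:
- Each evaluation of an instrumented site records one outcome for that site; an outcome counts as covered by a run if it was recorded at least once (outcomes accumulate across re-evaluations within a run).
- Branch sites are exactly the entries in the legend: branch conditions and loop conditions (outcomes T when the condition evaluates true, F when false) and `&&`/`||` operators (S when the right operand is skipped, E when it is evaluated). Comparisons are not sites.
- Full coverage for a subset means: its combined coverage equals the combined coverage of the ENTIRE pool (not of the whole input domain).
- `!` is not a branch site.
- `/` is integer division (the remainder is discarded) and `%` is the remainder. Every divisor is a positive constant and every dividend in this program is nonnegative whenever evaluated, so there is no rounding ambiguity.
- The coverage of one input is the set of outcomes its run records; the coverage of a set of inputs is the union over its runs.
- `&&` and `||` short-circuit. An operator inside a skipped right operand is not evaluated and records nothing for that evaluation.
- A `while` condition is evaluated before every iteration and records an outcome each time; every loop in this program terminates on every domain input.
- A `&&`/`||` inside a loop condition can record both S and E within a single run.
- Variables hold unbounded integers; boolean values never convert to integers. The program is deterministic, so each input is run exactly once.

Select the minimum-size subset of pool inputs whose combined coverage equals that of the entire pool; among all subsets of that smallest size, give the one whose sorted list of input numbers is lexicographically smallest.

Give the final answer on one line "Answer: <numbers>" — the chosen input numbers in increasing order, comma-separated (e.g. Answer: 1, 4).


#1 (k=4, q=3, w=0) -> B1->T, B2->F, B4->E, B3->T, B4->S, B3->F, B6->E, B5->T, B6->S, B5->F, B7->T, B11->E, B10->F; covered: B1=T, B2=F, B3=T, B3=F, B4=S, B4=E, B5=T, B5=F, B6=S, B6=E, B7=T, B10=F, B11=E
#2 (k=4, q=3, w=-1) -> B1->T, B2->F, B4->E, B3->T, B4->S, B3->F, B6->E, B5->T, B6->S, B5->F, B7->F, B8->T, B11->E, B10->F; covered: B1=T, B2=F, B3=T, B3=F, B4=S, B4=E, B5=T, B5=F, B6=S, B6=E, B7=F, B8=T, B10=F, B11=E
#3 (k=4, q=4, w=0) -> B1->T, B2->F, B4->E, B3->T, B4->S, B3->F, B6->E, B5->T, B6->S, B5->F, B7->F, B8->T, B11->E, B10->F; covered: B1=T, B2=F, B3=T, B3=F, B4=S, B4=E, B5=T, B5=F, B6=S, B6=E, B7=F, B8=T, B10=F, B11=E
#4 (k=5, q=4, w=0) -> B1->F, B2->F, B4->E, B3->T, B4->S, B3->F, B6->E, B5->T, B6->S, B5->F, B7->T, B11->E, B10->F; covered: B1=F, B2=F, B3=T, B3=F, B4=S, B4=E, B5=T, B5=F, B6=S, B6=E, B7=T, B10=F, B11=E
#5 (k=3, q=5, w=-3) -> B1->F, B2->F, B4->E, B3->F, B6->E, B5->F, B7->T, B11->S, B10->F; covered: B1=F, B2=F, B3=F, B4=E, B5=F, B6=E, B7=T, B10=F, B11=S
#6 (k=5, q=5, w=-1) -> B1->F, B2->F, B4->E, B3->F, B6->E, B5->T, B6->E, B5->T, B6->S, B5->F, B7->T, B11->E, B10->T; covered: B1=F, B2=F, B3=F, B4=E, B5=T, B5=F, B6=S, B6=E, B7=T, B10=T, B11=E
#7 (k=3, q=3, w=-1) -> B1->F, B2->F, B4->E, B3->T, B4->S, B3->F, B6->E, B5->T, B6->S, B5->F, B7->T, B11->S, B10->F; covered: B1=F, B2=F, B3=T, B3=F, B4=S, B4=E, B5=T, B5=F, B6=S, B6=E, B7=T, B10=F, B11=S
#8 (k=5, q=5, w=-3) -> B1->F, B2->F, B4->E, B3->F, B6->E, B5->T, B6->E, B5->T, B6->S, B5->F, B7->T, B11->E, B10->T; covered: B1=F, B2=F, B3=F, B4=E, B5=T, B5=F, B6=S, B6=E, B7=T, B10=T, B11=E
#9 (k=3, q=3, w=-3) -> B1->F, B2->F, B4->E, B3->T, B4->S, B3->F, B6->E, B5->T, B6->S, B5->F, B7->T, B11->S, B10->F; covered: B1=F, B2=F, B3=T, B3=F, B4=S, B4=E, B5=T, B5=F, B6=S, B6=E, B7=T, B10=F, B11=S
#10 (k=4, q=5, w=-1) -> B1->T, B2->F, B4->E, B3->F, B6->E, B5->T, B6->E, B5->T, B6->S, B5->F, B7->T, B11->E, B10->T; covered: B1=T, B2=F, B3=F, B4=E, B5=T, B5=F, B6=S, B6=E, B7=T, B10=T, B11=E
the full pool covers 18 outcomes: B1=T, B1=F, B2=F, B3=T, B3=F, B4=S, B4=E, B5=T, B5=F, B6=S, B6=E, B7=T, B7=F, B8=T, B10=T, B10=F, B11=S, B11=E
no size-1 subset reaches all 18 outcomes (best union: 14/18)
no size-2 subset reaches all 18 outcomes (best union: 17/18)
the canonical winner is {2, 5, 6}: size 3, full 18-outcome coverage, earliest index list among size-3 covers
Answer: 2, 5, 6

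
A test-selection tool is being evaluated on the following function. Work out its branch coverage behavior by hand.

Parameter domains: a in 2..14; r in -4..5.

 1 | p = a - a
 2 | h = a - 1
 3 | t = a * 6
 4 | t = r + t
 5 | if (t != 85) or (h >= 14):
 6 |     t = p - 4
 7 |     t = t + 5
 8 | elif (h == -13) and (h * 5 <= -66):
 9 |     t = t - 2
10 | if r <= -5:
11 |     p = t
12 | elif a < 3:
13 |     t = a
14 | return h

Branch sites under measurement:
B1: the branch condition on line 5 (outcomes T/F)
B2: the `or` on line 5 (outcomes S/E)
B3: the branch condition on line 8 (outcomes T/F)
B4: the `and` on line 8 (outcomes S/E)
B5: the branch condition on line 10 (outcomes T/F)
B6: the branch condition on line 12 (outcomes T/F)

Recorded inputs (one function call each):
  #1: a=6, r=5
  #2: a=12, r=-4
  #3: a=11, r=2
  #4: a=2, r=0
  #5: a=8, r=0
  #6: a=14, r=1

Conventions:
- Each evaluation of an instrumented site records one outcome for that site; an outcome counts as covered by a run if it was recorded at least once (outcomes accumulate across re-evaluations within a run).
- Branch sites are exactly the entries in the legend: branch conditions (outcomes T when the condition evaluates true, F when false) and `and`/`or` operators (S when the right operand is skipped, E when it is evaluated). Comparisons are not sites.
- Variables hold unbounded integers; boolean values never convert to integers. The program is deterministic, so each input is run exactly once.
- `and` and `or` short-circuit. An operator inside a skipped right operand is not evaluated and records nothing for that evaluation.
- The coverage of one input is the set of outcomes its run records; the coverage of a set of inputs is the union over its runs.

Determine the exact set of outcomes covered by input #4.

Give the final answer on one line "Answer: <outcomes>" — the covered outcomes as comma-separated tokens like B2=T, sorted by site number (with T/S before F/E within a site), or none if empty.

Tracing the run of input #4 (a=2, r=0):
  B2->S, B1->T, B5->F, B6->T
deduplicating events, the covered set is: B1=T, B2=S, B5=F, B6=T

Answer: B1=T, B2=S, B5=F, B6=T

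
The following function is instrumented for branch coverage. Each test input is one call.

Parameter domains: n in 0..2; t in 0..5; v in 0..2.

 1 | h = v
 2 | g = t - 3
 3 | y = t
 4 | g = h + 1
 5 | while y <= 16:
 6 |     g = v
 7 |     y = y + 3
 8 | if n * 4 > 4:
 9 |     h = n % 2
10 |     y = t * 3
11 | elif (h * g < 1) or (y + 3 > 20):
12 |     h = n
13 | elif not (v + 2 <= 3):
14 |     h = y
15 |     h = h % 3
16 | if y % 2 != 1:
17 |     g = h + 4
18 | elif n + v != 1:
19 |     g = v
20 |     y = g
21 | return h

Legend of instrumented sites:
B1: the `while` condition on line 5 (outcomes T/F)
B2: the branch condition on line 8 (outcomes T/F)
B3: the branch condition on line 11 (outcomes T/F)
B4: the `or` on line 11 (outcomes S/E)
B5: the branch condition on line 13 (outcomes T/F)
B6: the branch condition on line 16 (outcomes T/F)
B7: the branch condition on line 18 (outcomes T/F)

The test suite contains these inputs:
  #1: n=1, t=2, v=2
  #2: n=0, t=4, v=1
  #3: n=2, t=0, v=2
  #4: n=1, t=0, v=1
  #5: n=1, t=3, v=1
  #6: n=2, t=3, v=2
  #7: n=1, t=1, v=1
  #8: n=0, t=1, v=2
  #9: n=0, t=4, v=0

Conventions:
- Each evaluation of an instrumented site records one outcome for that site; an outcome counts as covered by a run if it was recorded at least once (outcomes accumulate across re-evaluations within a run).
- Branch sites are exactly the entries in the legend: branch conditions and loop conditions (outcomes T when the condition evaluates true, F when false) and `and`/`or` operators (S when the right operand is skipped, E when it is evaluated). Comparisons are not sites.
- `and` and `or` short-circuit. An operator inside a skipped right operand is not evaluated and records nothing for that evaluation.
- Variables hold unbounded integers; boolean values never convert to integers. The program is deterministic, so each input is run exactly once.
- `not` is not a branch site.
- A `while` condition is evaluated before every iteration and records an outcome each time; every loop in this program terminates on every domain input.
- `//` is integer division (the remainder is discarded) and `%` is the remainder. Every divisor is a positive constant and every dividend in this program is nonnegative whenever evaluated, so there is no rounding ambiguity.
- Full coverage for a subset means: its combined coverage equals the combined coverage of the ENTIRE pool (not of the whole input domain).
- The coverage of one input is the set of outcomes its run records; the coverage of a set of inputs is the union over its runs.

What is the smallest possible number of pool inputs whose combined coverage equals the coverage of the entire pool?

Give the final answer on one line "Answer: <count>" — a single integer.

test 1 (n=1, t=2, v=2) fires B1->T, B1->T, B1->T, B1->T, B1->T, B1->F, B2->F, B4->E, B3->F, B5->T, B6->F, B7->T; hits B1=T, B1=F, B2=F, B3=F, B4=E, B5=T, B6=F, B7=T
test 2 (n=0, t=4, v=1) fires B1->T, B1->T, B1->T, B1->T, B1->T, B1->F, B2->F, B4->E, B3->T, B6->F, B7->F; hits B1=T, B1=F, B2=F, B3=T, B4=E, B6=F, B7=F
test 3 (n=2, t=0, v=2) fires B1->T, B1->T, B1->T, B1->T, B1->T, B1->T, B1->F, B2->T, B6->T; hits B1=T, B1=F, B2=T, B6=T
test 4 (n=1, t=0, v=1) fires B1->T, B1->T, B1->T, B1->T, B1->T, B1->T, B1->F, B2->F, B4->E, B3->T, B6->T; hits B1=T, B1=F, B2=F, B3=T, B4=E, B6=T
test 5 (n=1, t=3, v=1) fires B1->T, B1->T, B1->T, B1->T, B1->T, B1->F, B2->F, B4->E, B3->T, B6->T; hits B1=T, B1=F, B2=F, B3=T, B4=E, B6=T
test 6 (n=2, t=3, v=2) fires B1->T, B1->T, B1->T, B1->T, B1->T, B1->F, B2->T, B6->F, B7->T; hits B1=T, B1=F, B2=T, B6=F, B7=T
test 7 (n=1, t=1, v=1) fires B1->T, B1->T, B1->T, B1->T, B1->T, B1->T, B1->F, B2->F, B4->E, B3->T, B6->F, B7->T; hits B1=T, B1=F, B2=F, B3=T, B4=E, B6=F, B7=T
test 8 (n=0, t=1, v=2) fires B1->T, B1->T, B1->T, B1->T, B1->T, B1->T, B1->F, B2->F, B4->E, B3->T, B6->F, B7->T; hits B1=T, B1=F, B2=F, B3=T, B4=E, B6=F, B7=T
test 9 (n=0, t=4, v=0) fires B1->T, B1->T, B1->T, B1->T, B1->T, B1->F, B2->F, B4->S, B3->T, B6->F, B7->T; hits B1=T, B1=F, B2=F, B3=T, B4=S, B6=F, B7=T
together the pool reaches 13 outcomes: B1=T, B1=F, B2=T, B2=F, B3=T, B3=F, B4=S, B4=E, B5=T, B6=T, B6=F, B7=T, B7=F
every size-1 subset falls short of the 13 outcomes (best: 8/13)
every size-2 subset falls short of the 13 outcomes (best: 10/13)
every size-3 subset falls short of the 13 outcomes (best: 12/13)
at size 4, {1, 2, 3, 9} reaches all 13 outcomes; every lexicographically earlier size-4 subset fails

Answer: 4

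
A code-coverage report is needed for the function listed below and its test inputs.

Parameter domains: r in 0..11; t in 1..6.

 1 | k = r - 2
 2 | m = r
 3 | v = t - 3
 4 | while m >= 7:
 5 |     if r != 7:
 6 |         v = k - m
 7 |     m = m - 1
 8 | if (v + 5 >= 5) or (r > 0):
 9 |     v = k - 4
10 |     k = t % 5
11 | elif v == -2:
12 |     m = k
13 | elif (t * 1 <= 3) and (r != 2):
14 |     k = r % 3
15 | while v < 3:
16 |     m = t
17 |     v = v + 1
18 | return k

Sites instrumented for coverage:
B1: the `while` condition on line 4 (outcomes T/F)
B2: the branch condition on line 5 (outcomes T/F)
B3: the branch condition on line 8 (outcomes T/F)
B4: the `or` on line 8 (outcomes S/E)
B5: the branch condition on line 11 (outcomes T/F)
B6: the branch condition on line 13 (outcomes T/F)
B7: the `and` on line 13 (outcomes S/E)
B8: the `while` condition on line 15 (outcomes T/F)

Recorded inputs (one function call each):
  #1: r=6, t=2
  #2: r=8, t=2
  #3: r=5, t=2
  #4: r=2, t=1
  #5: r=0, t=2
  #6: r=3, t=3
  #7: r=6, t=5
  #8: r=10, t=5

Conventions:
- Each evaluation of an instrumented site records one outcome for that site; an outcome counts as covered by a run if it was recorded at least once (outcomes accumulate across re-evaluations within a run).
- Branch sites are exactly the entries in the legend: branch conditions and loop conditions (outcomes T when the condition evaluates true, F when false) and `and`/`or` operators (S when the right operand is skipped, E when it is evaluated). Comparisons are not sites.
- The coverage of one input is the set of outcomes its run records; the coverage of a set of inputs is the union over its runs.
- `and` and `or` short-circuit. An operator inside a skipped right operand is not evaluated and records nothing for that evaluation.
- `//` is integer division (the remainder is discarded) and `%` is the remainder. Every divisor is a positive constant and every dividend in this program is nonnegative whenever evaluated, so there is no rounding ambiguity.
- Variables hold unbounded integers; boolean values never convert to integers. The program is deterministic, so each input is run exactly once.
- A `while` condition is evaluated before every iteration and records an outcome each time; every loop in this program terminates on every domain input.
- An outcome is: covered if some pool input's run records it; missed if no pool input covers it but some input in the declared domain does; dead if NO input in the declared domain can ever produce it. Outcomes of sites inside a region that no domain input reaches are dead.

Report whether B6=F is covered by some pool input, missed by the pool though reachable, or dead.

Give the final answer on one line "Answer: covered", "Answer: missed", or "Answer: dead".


no pool input records B6=F
checking all 72 inputs in the declared domain: B6=F is never recorded -> dead
Answer: dead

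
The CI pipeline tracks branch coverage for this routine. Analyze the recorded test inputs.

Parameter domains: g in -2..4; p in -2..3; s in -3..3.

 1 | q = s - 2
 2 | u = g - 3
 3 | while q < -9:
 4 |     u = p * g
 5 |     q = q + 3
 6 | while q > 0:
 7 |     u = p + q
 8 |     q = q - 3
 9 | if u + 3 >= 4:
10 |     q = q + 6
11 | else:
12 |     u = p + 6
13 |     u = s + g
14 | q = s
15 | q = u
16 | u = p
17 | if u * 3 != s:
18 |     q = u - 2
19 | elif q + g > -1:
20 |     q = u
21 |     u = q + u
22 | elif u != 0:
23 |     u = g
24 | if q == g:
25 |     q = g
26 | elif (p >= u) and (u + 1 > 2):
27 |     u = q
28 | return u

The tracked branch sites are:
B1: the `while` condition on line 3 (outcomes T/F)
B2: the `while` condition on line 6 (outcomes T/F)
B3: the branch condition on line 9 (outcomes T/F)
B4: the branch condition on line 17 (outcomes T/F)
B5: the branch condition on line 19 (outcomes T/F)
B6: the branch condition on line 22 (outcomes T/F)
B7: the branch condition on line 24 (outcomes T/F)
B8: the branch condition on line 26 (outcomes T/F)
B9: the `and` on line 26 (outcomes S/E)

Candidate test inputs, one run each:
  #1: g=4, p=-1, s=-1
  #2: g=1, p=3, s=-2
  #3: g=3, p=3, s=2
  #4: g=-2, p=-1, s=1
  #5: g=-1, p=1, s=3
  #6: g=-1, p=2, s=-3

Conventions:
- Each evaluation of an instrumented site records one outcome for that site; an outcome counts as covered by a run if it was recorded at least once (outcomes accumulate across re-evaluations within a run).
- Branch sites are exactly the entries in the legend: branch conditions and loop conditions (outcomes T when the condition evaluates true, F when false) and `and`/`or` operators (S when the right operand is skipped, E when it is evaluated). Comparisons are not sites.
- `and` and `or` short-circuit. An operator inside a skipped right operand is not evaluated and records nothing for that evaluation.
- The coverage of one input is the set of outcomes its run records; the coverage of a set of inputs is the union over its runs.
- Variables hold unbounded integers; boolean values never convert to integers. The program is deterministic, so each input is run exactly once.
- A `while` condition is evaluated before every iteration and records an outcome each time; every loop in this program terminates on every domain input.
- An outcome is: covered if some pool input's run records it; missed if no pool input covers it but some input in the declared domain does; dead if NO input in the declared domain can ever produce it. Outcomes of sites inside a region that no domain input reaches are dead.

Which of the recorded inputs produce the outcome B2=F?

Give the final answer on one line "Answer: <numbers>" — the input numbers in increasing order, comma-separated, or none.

input #1 (g=4, p=-1, s=-1): hits B2=F
input #2 (g=1, p=3, s=-2): hits B2=F
input #3 (g=3, p=3, s=2): hits B2=F
input #4 (g=-2, p=-1, s=1): hits B2=F
input #5 (g=-1, p=1, s=3): hits B2=F
input #6 (g=-1, p=2, s=-3): hits B2=F

Answer: 1, 2, 3, 4, 5, 6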